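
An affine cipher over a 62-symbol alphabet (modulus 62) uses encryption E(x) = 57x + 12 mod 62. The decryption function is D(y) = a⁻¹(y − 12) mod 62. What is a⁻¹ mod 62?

gcd(62, 57) by repeated division:
62 = 1·57 + 5
57 = 11·5 + 2
5 = 2·2 + 1
2 = 2·1 + 0
Since gcd(57, 62) = 1, back-substitute to write 1 as a combination:
1 = 5 − 2·2
1 = −2·57 + 23·5
1 = 23·62 − 25·57
Hence 57⁻¹ ≡ -25 ≡ 37 (mod 62).

37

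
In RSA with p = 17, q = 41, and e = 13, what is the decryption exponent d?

φ(n) = (p−1)(q−1) = 16·40 = 640.
Need d with 13·d ≡ 1 (mod 640). Apply the extended Euclidean algorithm:
640 = 49·13 + 3
13 = 4·3 + 1
3 = 3·1 + 0
Back-substitute:
1 = 13 − 4·3
1 = −4·640 + 197·13
So 13·197 ≡ 1 (mod 640), hence d = 197.

197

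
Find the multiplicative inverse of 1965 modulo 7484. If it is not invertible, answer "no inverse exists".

gcd(7484, 1965) by repeated division:
7484 = 3·1965 + 1589
1965 = 1·1589 + 376
1589 = 4·376 + 85
376 = 4·85 + 36
85 = 2·36 + 13
36 = 2·13 + 10
13 = 1·10 + 3
10 = 3·3 + 1
3 = 3·1 + 0
The gcd is 1. Working backward:
1 = 10 − 3·3
1 = −3·13 + 4·10
1 = 4·36 − 11·13
1 = −11·85 + 26·36
1 = 26·376 − 115·85
1 = −115·1589 + 486·376
1 = 486·1965 − 601·1589
1 = −601·7484 + 2289·1965
So 1965·2289 ≡ 1 (mod 7484).

2289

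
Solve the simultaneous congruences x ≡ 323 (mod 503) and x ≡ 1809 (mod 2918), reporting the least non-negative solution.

Write x = 323 + 503·k. Then 503·k ≡ 1809 − 323 ≡ 1486 (mod 2918).
Need 503⁻¹ mod 2918. Extended Euclid on (2918, 503):
2918 = 5*503 + 403
503 = 1*403 + 100
403 = 4*100 + 3
100 = 33*3 + 1
3 = 3*1 + 0
Back-substitute:
1 = 100 − 33·3
1 = −33·403 + 133·100
1 = 133·503 − 166·403
1 = −166·2918 + 963·503
503⁻¹ ≡ 963 (mod 2918), so k ≡ 963·1486 ≡ 1198 (mod 2918).
x = 323 + 503·1198 = 602917.

602917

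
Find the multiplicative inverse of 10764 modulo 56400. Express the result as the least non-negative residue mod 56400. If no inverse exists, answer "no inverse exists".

no inverse exists

Compute gcd(10764, 56400):
56400 = 5·10764 + 2580
10764 = 4·2580 + 444
2580 = 5·444 + 360
444 = 1·360 + 84
360 = 4·84 + 24
84 = 3·24 + 12
24 = 2·12 + 0
The gcd is 12, not 1, hence no inverse exists.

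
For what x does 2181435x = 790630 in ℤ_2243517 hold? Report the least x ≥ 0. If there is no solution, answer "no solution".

gcd(2181435, 2243517):
2243517 = 1*2181435 + 62082
2181435 = 35*62082 + 8565
62082 = 7*8565 + 2127
8565 = 4*2127 + 57
2127 = 37*57 + 18
57 = 3*18 + 3
18 = 6*3 + 0
gcd = 3, but 3 ∤ 790630, so the congruence has no solution.

no solution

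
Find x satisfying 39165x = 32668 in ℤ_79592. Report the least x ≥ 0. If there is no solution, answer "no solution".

First find gcd(39165, 79592):
79592 = 2×39165 + 1262
39165 = 31×1262 + 43
1262 = 29×43 + 15
43 = 2×15 + 13
15 = 1×13 + 2
13 = 6×2 + 1
2 = 2×1 + 0
gcd = 1, so a unique solution mod 79592 exists.
Back-substitute for the Bézout coefficients:
1 = 13 − 6·2
1 = −6·15 + 7·13
1 = 7·43 − 20·15
1 = −20·1262 + 587·43
1 = 587·39165 − 18217·1262
1 = −18217·79592 + 37021·39165
So 39165·(37021) ≡ 1 (mod 79592), giving 39165⁻¹ ≡ 37021.
x ≡ 39165⁻¹·32668 ≡ 37021·32668 ≡ 1588 (mod 79592).

1588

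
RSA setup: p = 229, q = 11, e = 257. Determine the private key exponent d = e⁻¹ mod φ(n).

1313

φ(n) = (p−1)(q−1) = 228·10 = 2280.
Need d with 257·d ≡ 1 (mod 2280). Apply the extended Euclidean algorithm:
2280 = 8*257 + 224
257 = 1*224 + 33
224 = 6*33 + 26
33 = 1*26 + 7
26 = 3*7 + 5
7 = 1*5 + 2
5 = 2*2 + 1
2 = 2*1 + 0
Back-substitute:
1 = 5 − 2·2
1 = −2·7 + 3·5
1 = 3·26 − 11·7
1 = −11·33 + 14·26
1 = 14·224 − 95·33
1 = −95·257 + 109·224
1 = 109·2280 − 967·257
So 257·(-967) ≡ 1 (mod 2280), hence d ≡ -967 ≡ 1313 (mod 2280).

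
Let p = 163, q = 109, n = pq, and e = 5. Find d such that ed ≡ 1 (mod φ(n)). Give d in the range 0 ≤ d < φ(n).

φ(n) = (p−1)(q−1) = 162·108 = 17496.
Need d with 5·d ≡ 1 (mod 17496). Apply the extended Euclidean algorithm:
17496 = 3499*5 + 1
5 = 5*1 + 0
Back-substitute:
1 = 17496 − 3499·5
So 5·(-3499) ≡ 1 (mod 17496), hence d ≡ -3499 ≡ 13997 (mod 17496).

13997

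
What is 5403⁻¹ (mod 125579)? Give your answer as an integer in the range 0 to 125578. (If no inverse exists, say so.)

20802

gcd(125579, 5403) by repeated division:
125579 = 23×5403 + 1310
5403 = 4×1310 + 163
1310 = 8×163 + 6
163 = 27×6 + 1
6 = 6×1 + 0
Since gcd(5403, 125579) = 1, back-substitute to write 1 as a combination:
1 = 163 − 27·6
1 = −27·1310 + 217·163
1 = 217·5403 − 895·1310
1 = −895·125579 + 20802·5403
So 5403·20802 ≡ 1 (mod 125579).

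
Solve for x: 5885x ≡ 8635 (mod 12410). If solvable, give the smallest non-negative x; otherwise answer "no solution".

419

First find gcd(5885, 12410):
12410 = 2*5885 + 640
5885 = 9*640 + 125
640 = 5*125 + 15
125 = 8*15 + 5
15 = 3*5 + 0
gcd = 5 and 5 | 8635, so solutions exist. Divide through by 5: 1177x ≡ 1727 (mod 2482).
Now find 1177⁻¹ mod 2482:
2482 = 2·1177 + 128
1177 = 9·128 + 25
128 = 5·25 + 3
25 = 8·3 + 1
3 = 3·1 + 0
Back-substitute:
1 = 25 − 8·3
1 = −8·128 + 41·25
1 = 41·1177 − 377·128
1 = −377·2482 + 795·1177
So 1177⁻¹ ≡ 795 (mod 2482).
Then x ≡ 795·1727 ≡ 419 (mod 2482); the smallest non-negative solution is x = 419.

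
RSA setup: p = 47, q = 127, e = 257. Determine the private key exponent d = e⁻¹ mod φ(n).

φ(n) = (p−1)(q−1) = 46·126 = 5796.
Need d with 257·d ≡ 1 (mod 5796). Apply the extended Euclidean algorithm:
5796 = 22×257 + 142
257 = 1×142 + 115
142 = 1×115 + 27
115 = 4×27 + 7
27 = 3×7 + 6
7 = 1×6 + 1
6 = 6×1 + 0
Back-substitute:
1 = 7 − 6
1 = −27 + 4·7
1 = 4·115 − 17·27
1 = −17·142 + 21·115
1 = 21·257 − 38·142
1 = −38·5796 + 857·257
So 257·857 ≡ 1 (mod 5796), hence d = 857.

857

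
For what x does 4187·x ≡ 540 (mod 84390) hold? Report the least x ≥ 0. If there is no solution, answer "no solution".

2580

First find gcd(4187, 84390):
84390 = 20*4187 + 650
4187 = 6*650 + 287
650 = 2*287 + 76
287 = 3*76 + 59
76 = 1*59 + 17
59 = 3*17 + 8
17 = 2*8 + 1
8 = 8*1 + 0
gcd = 1, so a unique solution mod 84390 exists.
Back-substitute for the Bézout coefficients:
1 = 17 − 2·8
1 = −2·59 + 7·17
1 = 7·76 − 9·59
1 = −9·287 + 34·76
1 = 34·650 − 77·287
1 = −77·4187 + 496·650
1 = 496·84390 − 9997·4187
So 4187·(-9997) ≡ 1 (mod 84390), giving 4187⁻¹ ≡ 74393.
x ≡ 4187⁻¹·540 ≡ 74393·540 ≡ 2580 (mod 84390).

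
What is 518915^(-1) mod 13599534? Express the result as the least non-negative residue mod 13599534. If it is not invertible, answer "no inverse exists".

10313123

gcd(13599534, 518915) by repeated division:
13599534 = 26*518915 + 107744
518915 = 4*107744 + 87939
107744 = 1*87939 + 19805
87939 = 4*19805 + 8719
19805 = 2*8719 + 2367
8719 = 3*2367 + 1618
2367 = 1*1618 + 749
1618 = 2*749 + 120
749 = 6*120 + 29
120 = 4*29 + 4
29 = 7*4 + 1
4 = 4*1 + 0
gcd = 1, so the inverse exists. Back-substitute:
1 = 29 − 7·4
1 = −7·120 + 29·29
1 = 29·749 − 181·120
1 = −181·1618 + 391·749
1 = 391·2367 − 572·1618
1 = −572·8719 + 2107·2367
1 = 2107·19805 − 4786·8719
1 = −4786·87939 + 21251·19805
1 = 21251·107744 − 26037·87939
1 = −26037·518915 + 125399·107744
1 = 125399·13599534 − 3286411·518915
Thus 518915·(-3286411) ≡ 1 (mod 13599534); reducing, -3286411 mod 13599534 = 10313123.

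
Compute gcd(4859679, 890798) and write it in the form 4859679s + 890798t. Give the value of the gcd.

Euclidean algorithm:
4859679 = 5*890798 + 405689
890798 = 2*405689 + 79420
405689 = 5*79420 + 8589
79420 = 9*8589 + 2119
8589 = 4*2119 + 113
2119 = 18*113 + 85
113 = 1*85 + 28
85 = 3*28 + 1
28 = 28*1 + 0
gcd(4859679, 890798) = 1.
Express as a combination:
1 = 85 − 3·28
1 = −3·113 + 4·85
1 = 4·2119 − 75·113
1 = −75·8589 + 304·2119
1 = 304·79420 − 2811·8589
1 = −2811·405689 + 14359·79420
1 = 14359·890798 − 31529·405689
1 = −31529·4859679 + 172004·890798
So 1 = (-31529)·4859679 + (172004)·890798.

1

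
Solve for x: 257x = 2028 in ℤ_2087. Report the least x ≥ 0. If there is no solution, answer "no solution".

First find gcd(257, 2087):
2087 = 8×257 + 31
257 = 8×31 + 9
31 = 3×9 + 4
9 = 2×4 + 1
4 = 4×1 + 0
gcd = 1, so a unique solution mod 2087 exists.
Back-substitute for the Bézout coefficients:
1 = 9 − 2·4
1 = −2·31 + 7·9
1 = 7·257 − 58·31
1 = −58·2087 + 471·257
So 257·(471) ≡ 1 (mod 2087), giving 257⁻¹ ≡ 471.
x ≡ 257⁻¹·2028 ≡ 471·2028 ≡ 1429 (mod 2087).

1429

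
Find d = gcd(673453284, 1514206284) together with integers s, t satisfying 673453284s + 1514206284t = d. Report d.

12

Apply Euclid's algorithm to 1514206284 and 673453284:
1514206284 = 2×673453284 + 167299716
673453284 = 4×167299716 + 4254420
167299716 = 39×4254420 + 1377336
4254420 = 3×1377336 + 122412
1377336 = 11×122412 + 30804
122412 = 3×30804 + 30000
30804 = 1×30000 + 804
30000 = 37×804 + 252
804 = 3×252 + 48
252 = 5×48 + 12
48 = 4×12 + 0
gcd(673453284, 1514206284) = 12.
Back-substituting:
12 = 252 − 5·48
12 = −5·804 + 16·252
12 = 16·30000 − 597·804
12 = −597·30804 + 613·30000
12 = 613·122412 − 2436·30804
12 = −2436·1377336 + 27409·122412
12 = 27409·4254420 − 84663·1377336
12 = −84663·167299716 + 3329266·4254420
12 = 3329266·673453284 − 13401727·167299716
12 = −13401727·1514206284 + 30132720·673453284
So 12 = (-13401727)·1514206284 + (30132720)·673453284.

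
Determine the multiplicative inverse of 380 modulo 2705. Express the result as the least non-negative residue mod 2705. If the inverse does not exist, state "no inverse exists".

Compute gcd(380, 2705):
2705 = 7*380 + 45
380 = 8*45 + 20
45 = 2*20 + 5
20 = 4*5 + 0
Since gcd = 5 > 1, 380 is not a unit mod 2705.

no inverse exists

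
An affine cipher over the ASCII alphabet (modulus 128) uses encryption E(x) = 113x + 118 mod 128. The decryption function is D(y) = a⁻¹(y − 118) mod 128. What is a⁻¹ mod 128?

Apply the Euclidean algorithm to 128 and 113:
128 = 1×113 + 15
113 = 7×15 + 8
15 = 1×8 + 7
8 = 1×7 + 1
7 = 7×1 + 0
The gcd is 1. Working backward:
1 = 8 − 7
1 = −15 + 2·8
1 = 2·113 − 15·15
1 = −15·128 + 17·113
So 113·17 ≡ 1 (mod 128).

17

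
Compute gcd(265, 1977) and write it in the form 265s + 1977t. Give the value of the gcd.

Euclidean algorithm:
1977 = 7×265 + 122
265 = 2×122 + 21
122 = 5×21 + 17
21 = 1×17 + 4
17 = 4×4 + 1
4 = 4×1 + 0
gcd(265, 1977) = 1.
Back-substituting:
1 = 17 − 4·4
1 = −4·21 + 5·17
1 = 5·122 − 29·21
1 = −29·265 + 63·122
1 = 63·1977 − 470·265
So 1 = (63)·1977 + (-470)·265.

1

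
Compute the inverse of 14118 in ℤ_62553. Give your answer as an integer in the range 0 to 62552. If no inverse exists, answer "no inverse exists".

Euclidean algorithm on 62553, 14118:
62553 = 4·14118 + 6081
14118 = 2·6081 + 1956
6081 = 3·1956 + 213
1956 = 9·213 + 39
213 = 5·39 + 18
39 = 2·18 + 3
18 = 6·3 + 0
Since gcd = 3 > 1, 14118 is not a unit mod 62553.

no inverse exists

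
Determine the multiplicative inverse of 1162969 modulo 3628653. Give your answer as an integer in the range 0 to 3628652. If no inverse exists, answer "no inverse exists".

2334946

Apply the Euclidean algorithm to 3628653 and 1162969:
3628653 = 3·1162969 + 139746
1162969 = 8·139746 + 45001
139746 = 3·45001 + 4743
45001 = 9·4743 + 2314
4743 = 2·2314 + 115
2314 = 20·115 + 14
115 = 8·14 + 3
14 = 4·3 + 2
3 = 1·2 + 1
2 = 2·1 + 0
The gcd is 1. Working backward:
1 = 3 − 2
1 = −14 + 5·3
1 = 5·115 − 41·14
1 = −41·2314 + 825·115
1 = 825·4743 − 1691·2314
1 = −1691·45001 + 16044·4743
1 = 16044·139746 − 49823·45001
1 = −49823·1162969 + 414628·139746
1 = 414628·3628653 − 1293707·1162969
Thus 1162969·(-1293707) ≡ 1 (mod 3628653); reducing, -1293707 mod 3628653 = 2334946.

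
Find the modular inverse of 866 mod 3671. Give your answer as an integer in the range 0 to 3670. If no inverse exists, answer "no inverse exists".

Extended Euclidean algorithm:
3671 = 4×866 + 207
866 = 4×207 + 38
207 = 5×38 + 17
38 = 2×17 + 4
17 = 4×4 + 1
4 = 4×1 + 0
gcd = 1, so the inverse exists. Back-substitute:
1 = 17 − 4·4
1 = −4·38 + 9·17
1 = 9·207 − 49·38
1 = −49·866 + 205·207
1 = 205·3671 − 869·866
Thus 866·(-869) ≡ 1 (mod 3671); reducing, -869 mod 3671 = 2802.

2802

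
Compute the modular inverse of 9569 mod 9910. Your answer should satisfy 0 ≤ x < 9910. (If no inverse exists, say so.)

gcd(9910, 9569) by repeated division:
9910 = 1·9569 + 341
9569 = 28·341 + 21
341 = 16·21 + 5
21 = 4·5 + 1
5 = 5·1 + 0
Since gcd(9569, 9910) = 1, back-substitute to write 1 as a combination:
1 = 21 − 4·5
1 = −4·341 + 65·21
1 = 65·9569 − 1824·341
1 = −1824·9910 + 1889·9569
So 9569·1889 ≡ 1 (mod 9910).

1889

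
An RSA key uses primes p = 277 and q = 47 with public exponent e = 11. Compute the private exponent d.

5771

φ(n) = (p−1)(q−1) = 276·46 = 12696.
Need d with 11·d ≡ 1 (mod 12696). Apply the extended Euclidean algorithm:
12696 = 1154×11 + 2
11 = 5×2 + 1
2 = 2×1 + 0
Back-substitute:
1 = 11 − 5·2
1 = −5·12696 + 5771·11
So 11·5771 ≡ 1 (mod 12696), hence d = 5771.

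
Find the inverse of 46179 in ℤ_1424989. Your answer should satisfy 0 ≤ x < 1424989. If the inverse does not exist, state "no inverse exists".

352120

Run Euclid on (1424989, 46179):
1424989 = 30*46179 + 39619
46179 = 1*39619 + 6560
39619 = 6*6560 + 259
6560 = 25*259 + 85
259 = 3*85 + 4
85 = 21*4 + 1
4 = 4*1 + 0
The gcd is 1. Working backward:
1 = 85 − 21·4
1 = −21·259 + 64·85
1 = 64·6560 − 1621·259
1 = −1621·39619 + 9790·6560
1 = 9790·46179 − 11411·39619
1 = −11411·1424989 + 352120·46179
So 46179·352120 ≡ 1 (mod 1424989).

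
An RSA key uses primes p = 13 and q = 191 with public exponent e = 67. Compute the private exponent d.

1123

φ(n) = (p−1)(q−1) = 12·190 = 2280.
Need d with 67·d ≡ 1 (mod 2280). Apply the extended Euclidean algorithm:
2280 = 34×67 + 2
67 = 33×2 + 1
2 = 2×1 + 0
Back-substitute:
1 = 67 − 33·2
1 = −33·2280 + 1123·67
So 67·1123 ≡ 1 (mod 2280), hence d = 1123.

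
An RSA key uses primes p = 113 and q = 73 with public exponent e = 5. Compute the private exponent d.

1613

φ(n) = (p−1)(q−1) = 112·72 = 8064.
Need d with 5·d ≡ 1 (mod 8064). Apply the extended Euclidean algorithm:
8064 = 1612×5 + 4
5 = 1×4 + 1
4 = 4×1 + 0
Back-substitute:
1 = 5 − 4
1 = −8064 + 1613·5
So 5·1613 ≡ 1 (mod 8064), hence d = 1613.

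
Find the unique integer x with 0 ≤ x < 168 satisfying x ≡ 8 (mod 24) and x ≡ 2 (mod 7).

128

Write x = 8 + 24·k. Then 24·k ≡ 2 − 8 ≡ 1 (mod 7).
Need 24⁻¹ mod 7. Extended Euclid on (7, 3):
7 = 2*3 + 1
3 = 3*1 + 0
Back-substitute:
1 = 7 − 2·3
24⁻¹ ≡ 5 (mod 7), so k ≡ 5·1 ≡ 5 (mod 7).
x = 8 + 24·5 = 128.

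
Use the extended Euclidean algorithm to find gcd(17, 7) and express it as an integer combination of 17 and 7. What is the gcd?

1

Repeated division:
17 = 2×7 + 3
7 = 2×3 + 1
3 = 3×1 + 0
gcd(17, 7) = 1.
Back-substituting:
1 = 7 − 2·3
1 = −2·17 + 5·7
So 1 = (-2)·17 + (5)·7.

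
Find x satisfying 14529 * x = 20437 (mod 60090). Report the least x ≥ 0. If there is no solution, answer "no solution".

no solution

gcd(14529, 60090):
60090 = 4*14529 + 1974
14529 = 7*1974 + 711
1974 = 2*711 + 552
711 = 1*552 + 159
552 = 3*159 + 75
159 = 2*75 + 9
75 = 8*9 + 3
9 = 3*3 + 0
gcd = 3, but 3 ∤ 20437, so the congruence has no solution.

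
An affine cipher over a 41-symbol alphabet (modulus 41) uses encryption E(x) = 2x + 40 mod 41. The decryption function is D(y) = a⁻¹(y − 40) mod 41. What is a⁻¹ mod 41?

21

Extended Euclidean algorithm:
41 = 20·2 + 1
2 = 2·1 + 0
Since gcd(2, 41) = 1, back-substitute to write 1 as a combination:
1 = 41 − 20·2
So 2·(-20) ≡ 1 (mod 41), and -20 ≡ 21 (mod 41).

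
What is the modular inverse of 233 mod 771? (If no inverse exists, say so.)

182

gcd(771, 233) by repeated division:
771 = 3·233 + 72
233 = 3·72 + 17
72 = 4·17 + 4
17 = 4·4 + 1
4 = 4·1 + 0
Since gcd(233, 771) = 1, back-substitute to write 1 as a combination:
1 = 17 − 4·4
1 = −4·72 + 17·17
1 = 17·233 − 55·72
1 = −55·771 + 182·233
So 233·182 ≡ 1 (mod 771).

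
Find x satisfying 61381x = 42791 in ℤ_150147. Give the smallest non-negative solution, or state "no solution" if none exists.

First find gcd(61381, 150147):
150147 = 2×61381 + 27385
61381 = 2×27385 + 6611
27385 = 4×6611 + 941
6611 = 7×941 + 24
941 = 39×24 + 5
24 = 4×5 + 4
5 = 1×4 + 1
4 = 4×1 + 0
gcd = 1, so a unique solution mod 150147 exists.
Back-substitute for the Bézout coefficients:
1 = 5 − 4
1 = −24 + 5·5
1 = 5·941 − 196·24
1 = −196·6611 + 1377·941
1 = 1377·27385 − 5704·6611
1 = −5704·61381 + 12785·27385
1 = 12785·150147 − 31274·61381
So 61381·(-31274) ≡ 1 (mod 150147), giving 61381⁻¹ ≡ 118873.
x ≡ 61381⁻¹·42791 ≡ 118873·42791 ≡ 14477 (mod 150147).

14477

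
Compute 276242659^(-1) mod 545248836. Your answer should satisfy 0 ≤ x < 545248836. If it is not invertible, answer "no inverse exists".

Compute gcd(276242659, 545248836):
545248836 = 1·276242659 + 269006177
276242659 = 1·269006177 + 7236482
269006177 = 37·7236482 + 1256343
7236482 = 5·1256343 + 954767
1256343 = 1·954767 + 301576
954767 = 3·301576 + 50039
301576 = 6·50039 + 1342
50039 = 37·1342 + 385
1342 = 3·385 + 187
385 = 2·187 + 11
187 = 17·11 + 0
Since gcd = 11 > 1, 276242659 is not a unit mod 545248836.

no inverse exists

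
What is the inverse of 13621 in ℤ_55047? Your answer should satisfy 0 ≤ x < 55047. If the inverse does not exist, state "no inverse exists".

3031

Extended Euclidean algorithm:
55047 = 4·13621 + 563
13621 = 24·563 + 109
563 = 5·109 + 18
109 = 6·18 + 1
18 = 18·1 + 0
The gcd is 1. Working backward:
1 = 109 − 6·18
1 = −6·563 + 31·109
1 = 31·13621 − 750·563
1 = −750·55047 + 3031·13621
So 13621·3031 ≡ 1 (mod 55047).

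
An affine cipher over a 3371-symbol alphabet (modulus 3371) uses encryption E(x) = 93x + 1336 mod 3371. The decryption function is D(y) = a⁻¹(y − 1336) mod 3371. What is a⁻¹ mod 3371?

Apply the Euclidean algorithm to 3371 and 93:
3371 = 36·93 + 23
93 = 4·23 + 1
23 = 23·1 + 0
The gcd is 1. Working backward:
1 = 93 − 4·23
1 = −4·3371 + 145·93
So 93·145 ≡ 1 (mod 3371).

145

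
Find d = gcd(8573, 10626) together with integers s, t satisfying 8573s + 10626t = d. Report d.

1

Repeated division:
10626 = 1*8573 + 2053
8573 = 4*2053 + 361
2053 = 5*361 + 248
361 = 1*248 + 113
248 = 2*113 + 22
113 = 5*22 + 3
22 = 7*3 + 1
3 = 3*1 + 0
gcd(8573, 10626) = 1.
Back-substituting:
1 = 22 − 7·3
1 = −7·113 + 36·22
1 = 36·248 − 79·113
1 = −79·361 + 115·248
1 = 115·2053 − 654·361
1 = −654·8573 + 2731·2053
1 = 2731·10626 − 3385·8573
So 1 = (2731)·10626 + (-3385)·8573.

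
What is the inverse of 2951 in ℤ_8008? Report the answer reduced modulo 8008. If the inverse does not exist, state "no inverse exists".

Compute gcd(2951, 8008):
8008 = 2·2951 + 2106
2951 = 1·2106 + 845
2106 = 2·845 + 416
845 = 2·416 + 13
416 = 32·13 + 0
Since gcd = 13 > 1, 2951 is not a unit mod 8008.

no inverse exists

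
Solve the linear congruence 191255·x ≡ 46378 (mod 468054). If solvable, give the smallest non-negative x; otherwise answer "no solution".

First find gcd(191255, 468054):
468054 = 2×191255 + 85544
191255 = 2×85544 + 20167
85544 = 4×20167 + 4876
20167 = 4×4876 + 663
4876 = 7×663 + 235
663 = 2×235 + 193
235 = 1×193 + 42
193 = 4×42 + 25
42 = 1×25 + 17
25 = 1×17 + 8
17 = 2×8 + 1
8 = 8×1 + 0
gcd = 1, so a unique solution mod 468054 exists.
Back-substitute for the Bézout coefficients:
1 = 17 − 2·8
1 = −2·25 + 3·17
1 = 3·42 − 5·25
1 = −5·193 + 23·42
1 = 23·235 − 28·193
1 = −28·663 + 79·235
1 = 79·4876 − 581·663
1 = −581·20167 + 2403·4876
1 = 2403·85544 − 10193·20167
1 = −10193·191255 + 22789·85544
1 = 22789·468054 − 55771·191255
So 191255·(-55771) ≡ 1 (mod 468054), giving 191255⁻¹ ≡ 412283.
x ≡ 191255⁻¹·46378 ≡ 412283·46378 ≡ 387020 (mod 468054).

387020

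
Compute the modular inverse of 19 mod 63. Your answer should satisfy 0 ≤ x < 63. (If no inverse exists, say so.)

10

Extended Euclidean algorithm:
63 = 3×19 + 6
19 = 3×6 + 1
6 = 6×1 + 0
The gcd is 1. Working backward:
1 = 19 − 3·6
1 = −3·63 + 10·19
So 19·10 ≡ 1 (mod 63).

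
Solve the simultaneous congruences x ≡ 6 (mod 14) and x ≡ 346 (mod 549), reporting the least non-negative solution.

Write x = 6 + 14·k. Then 14·k ≡ 346 − 6 ≡ 340 (mod 549).
Need 14⁻¹ mod 549. Extended Euclid on (549, 14):
549 = 39*14 + 3
14 = 4*3 + 2
3 = 1*2 + 1
2 = 2*1 + 0
Back-substitute:
1 = 3 − 2
1 = −14 + 5·3
1 = 5·549 − 196·14
14⁻¹ ≡ 353 (mod 549), so k ≡ 353·340 ≡ 338 (mod 549).
x = 6 + 14·338 = 4738.

4738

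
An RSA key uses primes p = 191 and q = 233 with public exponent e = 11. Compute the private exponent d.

28051

φ(n) = (p−1)(q−1) = 190·232 = 44080.
Need d with 11·d ≡ 1 (mod 44080). Apply the extended Euclidean algorithm:
44080 = 4007*11 + 3
11 = 3*3 + 2
3 = 1*2 + 1
2 = 2*1 + 0
Back-substitute:
1 = 3 − 2
1 = −11 + 4·3
1 = 4·44080 − 16029·11
So 11·(-16029) ≡ 1 (mod 44080), hence d ≡ -16029 ≡ 28051 (mod 44080).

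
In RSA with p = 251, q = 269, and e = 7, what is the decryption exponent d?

φ(n) = (p−1)(q−1) = 250·268 = 67000.
Need d with 7·d ≡ 1 (mod 67000). Apply the extended Euclidean algorithm:
67000 = 9571*7 + 3
7 = 2*3 + 1
3 = 3*1 + 0
Back-substitute:
1 = 7 − 2·3
1 = −2·67000 + 19143·7
So 7·19143 ≡ 1 (mod 67000), hence d = 19143.

19143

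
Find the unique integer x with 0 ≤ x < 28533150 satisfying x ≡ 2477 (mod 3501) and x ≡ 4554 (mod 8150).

Write x = 2477 + 3501·k. Then 3501·k ≡ 4554 − 2477 ≡ 2077 (mod 8150).
Need 3501⁻¹ mod 8150. Extended Euclid on (8150, 3501):
8150 = 2×3501 + 1148
3501 = 3×1148 + 57
1148 = 20×57 + 8
57 = 7×8 + 1
8 = 8×1 + 0
Back-substitute:
1 = 57 − 7·8
1 = −7·1148 + 141·57
1 = 141·3501 − 430·1148
1 = −430·8150 + 1001·3501
3501⁻¹ ≡ 1001 (mod 8150), so k ≡ 1001·2077 ≡ 827 (mod 8150).
x = 2477 + 3501·827 = 2897804.

2897804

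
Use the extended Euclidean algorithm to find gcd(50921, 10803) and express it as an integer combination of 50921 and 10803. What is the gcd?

13

Euclidean algorithm:
50921 = 4·10803 + 7709
10803 = 1·7709 + 3094
7709 = 2·3094 + 1521
3094 = 2·1521 + 52
1521 = 29·52 + 13
52 = 4·13 + 0
gcd(50921, 10803) = 13.
Express as a combination:
13 = 1521 − 29·52
13 = −29·3094 + 59·1521
13 = 59·7709 − 147·3094
13 = −147·10803 + 206·7709
13 = 206·50921 − 971·10803
So 13 = (206)·50921 + (-971)·10803.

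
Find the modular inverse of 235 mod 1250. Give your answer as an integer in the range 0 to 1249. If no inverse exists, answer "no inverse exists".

no inverse exists

Euclidean algorithm on 1250, 235:
1250 = 5·235 + 75
235 = 3·75 + 10
75 = 7·10 + 5
10 = 2·5 + 0
Since gcd = 5 > 1, 235 is not a unit mod 1250.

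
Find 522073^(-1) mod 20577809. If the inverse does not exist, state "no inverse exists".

Extended Euclidean algorithm:
20577809 = 39×522073 + 216962
522073 = 2×216962 + 88149
216962 = 2×88149 + 40664
88149 = 2×40664 + 6821
40664 = 5×6821 + 6559
6821 = 1×6559 + 262
6559 = 25×262 + 9
262 = 29×9 + 1
9 = 9×1 + 0
Since gcd(522073, 20577809) = 1, back-substitute to write 1 as a combination:
1 = 262 − 29·9
1 = −29·6559 + 726·262
1 = 726·6821 − 755·6559
1 = −755·40664 + 4501·6821
1 = 4501·88149 − 9757·40664
1 = −9757·216962 + 24015·88149
1 = 24015·522073 − 57787·216962
1 = −57787·20577809 + 2277708·522073
So 522073·2277708 ≡ 1 (mod 20577809).

2277708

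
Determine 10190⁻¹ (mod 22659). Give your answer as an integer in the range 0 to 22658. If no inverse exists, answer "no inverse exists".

21794

gcd(22659, 10190) by repeated division:
22659 = 2·10190 + 2279
10190 = 4·2279 + 1074
2279 = 2·1074 + 131
1074 = 8·131 + 26
131 = 5·26 + 1
26 = 26·1 + 0
Since gcd(10190, 22659) = 1, back-substitute to write 1 as a combination:
1 = 131 − 5·26
1 = −5·1074 + 41·131
1 = 41·2279 − 87·1074
1 = −87·10190 + 389·2279
1 = 389·22659 − 865·10190
Thus 10190·(-865) ≡ 1 (mod 22659); reducing, -865 mod 22659 = 21794.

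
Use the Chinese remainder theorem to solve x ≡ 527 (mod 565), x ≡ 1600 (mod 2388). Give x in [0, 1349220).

118612

Write x = 527 + 565·k. Then 565·k ≡ 1600 − 527 ≡ 1073 (mod 2388).
Need 565⁻¹ mod 2388. Extended Euclid on (2388, 565):
2388 = 4*565 + 128
565 = 4*128 + 53
128 = 2*53 + 22
53 = 2*22 + 9
22 = 2*9 + 4
9 = 2*4 + 1
4 = 4*1 + 0
Back-substitute:
1 = 9 − 2·4
1 = −2·22 + 5·9
1 = 5·53 − 12·22
1 = −12·128 + 29·53
1 = 29·565 − 128·128
1 = −128·2388 + 541·565
565⁻¹ ≡ 541 (mod 2388), so k ≡ 541·1073 ≡ 209 (mod 2388).
x = 527 + 565·209 = 118612.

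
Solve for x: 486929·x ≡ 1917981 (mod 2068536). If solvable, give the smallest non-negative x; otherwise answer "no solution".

1848453

First find gcd(486929, 2068536):
2068536 = 4×486929 + 120820
486929 = 4×120820 + 3649
120820 = 33×3649 + 403
3649 = 9×403 + 22
403 = 18×22 + 7
22 = 3×7 + 1
7 = 7×1 + 0
gcd = 1, so a unique solution mod 2068536 exists.
Back-substitute for the Bézout coefficients:
1 = 22 − 3·7
1 = −3·403 + 55·22
1 = 55·3649 − 498·403
1 = −498·120820 + 16489·3649
1 = 16489·486929 − 66454·120820
1 = −66454·2068536 + 282305·486929
So 486929·(282305) ≡ 1 (mod 2068536), giving 486929⁻¹ ≡ 282305.
x ≡ 486929⁻¹·1917981 ≡ 282305·1917981 ≡ 1848453 (mod 2068536).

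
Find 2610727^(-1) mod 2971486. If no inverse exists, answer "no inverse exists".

Euclidean algorithm on 2971486, 2610727:
2971486 = 1*2610727 + 360759
2610727 = 7*360759 + 85414
360759 = 4*85414 + 19103
85414 = 4*19103 + 9002
19103 = 2*9002 + 1099
9002 = 8*1099 + 210
1099 = 5*210 + 49
210 = 4*49 + 14
49 = 3*14 + 7
14 = 2*7 + 0
The gcd is 7, not 1, hence no inverse exists.

no inverse exists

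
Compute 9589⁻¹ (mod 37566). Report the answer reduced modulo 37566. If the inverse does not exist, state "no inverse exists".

36187

Apply the Euclidean algorithm to 37566 and 9589:
37566 = 3×9589 + 8799
9589 = 1×8799 + 790
8799 = 11×790 + 109
790 = 7×109 + 27
109 = 4×27 + 1
27 = 27×1 + 0
The gcd is 1. Working backward:
1 = 109 − 4·27
1 = −4·790 + 29·109
1 = 29·8799 − 323·790
1 = −323·9589 + 352·8799
1 = 352·37566 − 1379·9589
Hence 9589⁻¹ ≡ -1379 ≡ 36187 (mod 37566).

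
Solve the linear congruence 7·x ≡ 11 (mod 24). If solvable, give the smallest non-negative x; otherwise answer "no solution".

5

First find gcd(7, 24):
24 = 3*7 + 3
7 = 2*3 + 1
3 = 3*1 + 0
gcd = 1, so a unique solution mod 24 exists.
Back-substitute for the Bézout coefficients:
1 = 7 − 2·3
1 = −2·24 + 7·7
So 7·(7) ≡ 1 (mod 24), giving 7⁻¹ ≡ 7.
x ≡ 7⁻¹·11 ≡ 7·11 ≡ 5 (mod 24).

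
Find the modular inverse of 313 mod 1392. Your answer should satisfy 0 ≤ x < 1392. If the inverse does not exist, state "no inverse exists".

Apply the Euclidean algorithm to 1392 and 313:
1392 = 4*313 + 140
313 = 2*140 + 33
140 = 4*33 + 8
33 = 4*8 + 1
8 = 8*1 + 0
Since gcd(313, 1392) = 1, back-substitute to write 1 as a combination:
1 = 33 − 4·8
1 = −4·140 + 17·33
1 = 17·313 − 38·140
1 = −38·1392 + 169·313
So 313·169 ≡ 1 (mod 1392).

169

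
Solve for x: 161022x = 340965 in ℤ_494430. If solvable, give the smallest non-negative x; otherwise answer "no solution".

gcd(161022, 494430):
494430 = 3×161022 + 11364
161022 = 14×11364 + 1926
11364 = 5×1926 + 1734
1926 = 1×1734 + 192
1734 = 9×192 + 6
192 = 32×6 + 0
gcd = 6, but 6 ∤ 340965, so the congruence has no solution.

no solution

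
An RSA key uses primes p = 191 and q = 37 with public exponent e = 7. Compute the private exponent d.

φ(n) = (p−1)(q−1) = 190·36 = 6840.
Need d with 7·d ≡ 1 (mod 6840). Apply the extended Euclidean algorithm:
6840 = 977·7 + 1
7 = 7·1 + 0
Back-substitute:
1 = 6840 − 977·7
So 7·(-977) ≡ 1 (mod 6840), hence d ≡ -977 ≡ 5863 (mod 6840).

5863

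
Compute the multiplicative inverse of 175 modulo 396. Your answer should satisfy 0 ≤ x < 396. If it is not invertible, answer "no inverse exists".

gcd(396, 175) by repeated division:
396 = 2×175 + 46
175 = 3×46 + 37
46 = 1×37 + 9
37 = 4×9 + 1
9 = 9×1 + 0
Since gcd(175, 396) = 1, back-substitute to write 1 as a combination:
1 = 37 − 4·9
1 = −4·46 + 5·37
1 = 5·175 − 19·46
1 = −19·396 + 43·175
So 175·43 ≡ 1 (mod 396).

43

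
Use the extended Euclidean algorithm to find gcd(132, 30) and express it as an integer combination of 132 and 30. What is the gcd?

6

Euclidean algorithm:
132 = 4×30 + 12
30 = 2×12 + 6
12 = 2×6 + 0
gcd(132, 30) = 6.
Working backward:
6 = 30 − 2·12
6 = −2·132 + 9·30
So 6 = (-2)·132 + (9)·30.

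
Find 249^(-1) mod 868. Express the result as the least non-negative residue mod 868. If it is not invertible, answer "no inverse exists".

Run Euclid on (868, 249):
868 = 3*249 + 121
249 = 2*121 + 7
121 = 17*7 + 2
7 = 3*2 + 1
2 = 2*1 + 0
The gcd is 1. Working backward:
1 = 7 − 3·2
1 = −3·121 + 52·7
1 = 52·249 − 107·121
1 = −107·868 + 373·249
So 249·373 ≡ 1 (mod 868).

373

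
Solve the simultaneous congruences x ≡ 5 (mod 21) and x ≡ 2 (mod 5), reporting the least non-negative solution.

Write x = 5 + 21·k. Then 21·k ≡ 2 − 5 ≡ 2 (mod 5).
Need 21⁻¹ mod 5. Extended Euclid on (5, 1):
5 = 5*1 + 0
21⁻¹ ≡ 1 (mod 5), so k ≡ 1·2 ≡ 2 (mod 5).
x = 5 + 21·2 = 47.

47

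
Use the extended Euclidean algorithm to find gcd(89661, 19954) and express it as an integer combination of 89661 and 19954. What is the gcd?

Repeated division:
89661 = 4×19954 + 9845
19954 = 2×9845 + 264
9845 = 37×264 + 77
264 = 3×77 + 33
77 = 2×33 + 11
33 = 3×11 + 0
gcd(89661, 19954) = 11.
Express as a combination:
11 = 77 − 2·33
11 = −2·264 + 7·77
11 = 7·9845 − 261·264
11 = −261·19954 + 529·9845
11 = 529·89661 − 2377·19954
So 11 = (529)·89661 + (-2377)·19954.

11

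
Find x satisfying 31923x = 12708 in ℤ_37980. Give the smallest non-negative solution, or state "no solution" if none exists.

First find gcd(31923, 37980):
37980 = 1·31923 + 6057
31923 = 5·6057 + 1638
6057 = 3·1638 + 1143
1638 = 1·1143 + 495
1143 = 2·495 + 153
495 = 3·153 + 36
153 = 4·36 + 9
36 = 4·9 + 0
gcd = 9 and 9 | 12708, so solutions exist. Divide through by 9: 3547x ≡ 1412 (mod 4220).
Now find 3547⁻¹ mod 4220:
4220 = 1×3547 + 673
3547 = 5×673 + 182
673 = 3×182 + 127
182 = 1×127 + 55
127 = 2×55 + 17
55 = 3×17 + 4
17 = 4×4 + 1
4 = 4×1 + 0
Back-substitute:
1 = 17 − 4·4
1 = −4·55 + 13·17
1 = 13·127 − 30·55
1 = −30·182 + 43·127
1 = 43·673 − 159·182
1 = −159·3547 + 838·673
1 = 838·4220 − 997·3547
So 3547·(-997) ≡ 1 (mod 4220), i.e. 3547⁻¹ ≡ 3223.
Then x ≡ 3223·1412 ≡ 1716 (mod 4220); the smallest non-negative solution is x = 1716.

1716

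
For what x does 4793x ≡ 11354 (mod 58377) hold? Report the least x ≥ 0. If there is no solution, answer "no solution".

First find gcd(4793, 58377):
58377 = 12×4793 + 861
4793 = 5×861 + 488
861 = 1×488 + 373
488 = 1×373 + 115
373 = 3×115 + 28
115 = 4×28 + 3
28 = 9×3 + 1
3 = 3×1 + 0
gcd = 1, so a unique solution mod 58377 exists.
Back-substitute for the Bézout coefficients:
1 = 28 − 9·3
1 = −9·115 + 37·28
1 = 37·373 − 120·115
1 = −120·488 + 157·373
1 = 157·861 − 277·488
1 = −277·4793 + 1542·861
1 = 1542·58377 − 18781·4793
So 4793·(-18781) ≡ 1 (mod 58377), giving 4793⁻¹ ≡ 39596.
x ≡ 4793⁻¹·11354 ≡ 39596·11354 ≡ 11707 (mod 58377).

11707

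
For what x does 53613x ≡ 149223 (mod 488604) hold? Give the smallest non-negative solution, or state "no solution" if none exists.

110231

First find gcd(53613, 488604):
488604 = 9·53613 + 6087
53613 = 8·6087 + 4917
6087 = 1·4917 + 1170
4917 = 4·1170 + 237
1170 = 4·237 + 222
237 = 1·222 + 15
222 = 14·15 + 12
15 = 1·12 + 3
12 = 4·3 + 0
gcd = 3 and 3 | 149223, so solutions exist. Divide through by 3: 17871x ≡ 49741 (mod 162868).
Now find 17871⁻¹ mod 162868:
162868 = 9·17871 + 2029
17871 = 8·2029 + 1639
2029 = 1·1639 + 390
1639 = 4·390 + 79
390 = 4·79 + 74
79 = 1·74 + 5
74 = 14·5 + 4
5 = 1·4 + 1
4 = 4·1 + 0
Back-substitute:
1 = 5 − 4
1 = −74 + 15·5
1 = 15·79 − 16·74
1 = −16·390 + 79·79
1 = 79·1639 − 332·390
1 = −332·2029 + 411·1639
1 = 411·17871 − 3620·2029
1 = −3620·162868 + 32991·17871
So 17871⁻¹ ≡ 32991 (mod 162868).
Then x ≡ 32991·49741 ≡ 110231 (mod 162868); the smallest non-negative solution is x = 110231.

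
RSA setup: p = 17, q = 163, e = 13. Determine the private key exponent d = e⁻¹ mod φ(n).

997

φ(n) = (p−1)(q−1) = 16·162 = 2592.
Need d with 13·d ≡ 1 (mod 2592). Apply the extended Euclidean algorithm:
2592 = 199*13 + 5
13 = 2*5 + 3
5 = 1*3 + 2
3 = 1*2 + 1
2 = 2*1 + 0
Back-substitute:
1 = 3 − 2
1 = −5 + 2·3
1 = 2·13 − 5·5
1 = −5·2592 + 997·13
So 13·997 ≡ 1 (mod 2592), hence d = 997.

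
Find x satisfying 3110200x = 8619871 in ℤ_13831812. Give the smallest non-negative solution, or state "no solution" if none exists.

gcd(3110200, 13831812):
13831812 = 4×3110200 + 1391012
3110200 = 2×1391012 + 328176
1391012 = 4×328176 + 78308
328176 = 4×78308 + 14944
78308 = 5×14944 + 3588
14944 = 4×3588 + 592
3588 = 6×592 + 36
592 = 16×36 + 16
36 = 2×16 + 4
16 = 4×4 + 0
gcd = 4, but 4 ∤ 8619871, so the congruence has no solution.

no solution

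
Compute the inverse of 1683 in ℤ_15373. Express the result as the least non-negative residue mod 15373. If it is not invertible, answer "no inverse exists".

gcd(15373, 1683) by repeated division:
15373 = 9×1683 + 226
1683 = 7×226 + 101
226 = 2×101 + 24
101 = 4×24 + 5
24 = 4×5 + 4
5 = 1×4 + 1
4 = 4×1 + 0
The gcd is 1. Working backward:
1 = 5 − 4
1 = −24 + 5·5
1 = 5·101 − 21·24
1 = −21·226 + 47·101
1 = 47·1683 − 350·226
1 = −350·15373 + 3197·1683
So 1683·3197 ≡ 1 (mod 15373).

3197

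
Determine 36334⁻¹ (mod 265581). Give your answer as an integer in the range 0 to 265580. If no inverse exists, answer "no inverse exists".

189424

Run Euclid on (265581, 36334):
265581 = 7·36334 + 11243
36334 = 3·11243 + 2605
11243 = 4·2605 + 823
2605 = 3·823 + 136
823 = 6·136 + 7
136 = 19·7 + 3
7 = 2·3 + 1
3 = 3·1 + 0
Since gcd(36334, 265581) = 1, back-substitute to write 1 as a combination:
1 = 7 − 2·3
1 = −2·136 + 39·7
1 = 39·823 − 236·136
1 = −236·2605 + 747·823
1 = 747·11243 − 3224·2605
1 = −3224·36334 + 10419·11243
1 = 10419·265581 − 76157·36334
Thus 36334·(-76157) ≡ 1 (mod 265581); reducing, -76157 mod 265581 = 189424.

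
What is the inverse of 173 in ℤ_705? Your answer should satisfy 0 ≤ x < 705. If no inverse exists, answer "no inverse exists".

Extended Euclidean algorithm:
705 = 4*173 + 13
173 = 13*13 + 4
13 = 3*4 + 1
4 = 4*1 + 0
gcd = 1, so the inverse exists. Back-substitute:
1 = 13 − 3·4
1 = −3·173 + 40·13
1 = 40·705 − 163·173
Hence 173⁻¹ ≡ -163 ≡ 542 (mod 705).

542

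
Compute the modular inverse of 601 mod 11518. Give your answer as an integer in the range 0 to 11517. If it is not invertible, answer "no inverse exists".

9889

Extended Euclidean algorithm:
11518 = 19×601 + 99
601 = 6×99 + 7
99 = 14×7 + 1
7 = 7×1 + 0
gcd = 1, so the inverse exists. Back-substitute:
1 = 99 − 14·7
1 = −14·601 + 85·99
1 = 85·11518 − 1629·601
Thus 601·(-1629) ≡ 1 (mod 11518); reducing, -1629 mod 11518 = 9889.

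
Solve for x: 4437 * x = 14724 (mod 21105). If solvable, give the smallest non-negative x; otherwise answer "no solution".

1397

First find gcd(4437, 21105):
21105 = 4×4437 + 3357
4437 = 1×3357 + 1080
3357 = 3×1080 + 117
1080 = 9×117 + 27
117 = 4×27 + 9
27 = 3×9 + 0
gcd = 9 and 9 | 14724, so solutions exist. Divide through by 9: 493x ≡ 1636 (mod 2345).
Now find 493⁻¹ mod 2345:
2345 = 4·493 + 373
493 = 1·373 + 120
373 = 3·120 + 13
120 = 9·13 + 3
13 = 4·3 + 1
3 = 3·1 + 0
Back-substitute:
1 = 13 − 4·3
1 = −4·120 + 37·13
1 = 37·373 − 115·120
1 = −115·493 + 152·373
1 = 152·2345 − 723·493
So 493·(-723) ≡ 1 (mod 2345), i.e. 493⁻¹ ≡ 1622.
Then x ≡ 1622·1636 ≡ 1397 (mod 2345); the smallest non-negative solution is x = 1397.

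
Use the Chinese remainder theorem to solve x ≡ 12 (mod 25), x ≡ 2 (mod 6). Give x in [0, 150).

62

Write x = 12 + 25·k. Then 25·k ≡ 2 − 12 ≡ 2 (mod 6).
Need 25⁻¹ mod 6. Extended Euclid on (6, 1):
6 = 6×1 + 0
25⁻¹ ≡ 1 (mod 6), so k ≡ 1·2 ≡ 2 (mod 6).
x = 12 + 25·2 = 62.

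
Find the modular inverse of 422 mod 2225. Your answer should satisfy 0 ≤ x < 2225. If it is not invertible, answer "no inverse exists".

Run Euclid on (2225, 422):
2225 = 5·422 + 115
422 = 3·115 + 77
115 = 1·77 + 38
77 = 2·38 + 1
38 = 38·1 + 0
Since gcd(422, 2225) = 1, back-substitute to write 1 as a combination:
1 = 77 − 2·38
1 = −2·115 + 3·77
1 = 3·422 − 11·115
1 = −11·2225 + 58·422
So 422·58 ≡ 1 (mod 2225).

58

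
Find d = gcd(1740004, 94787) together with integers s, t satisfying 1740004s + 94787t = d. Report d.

7

Euclidean algorithm:
1740004 = 18×94787 + 33838
94787 = 2×33838 + 27111
33838 = 1×27111 + 6727
27111 = 4×6727 + 203
6727 = 33×203 + 28
203 = 7×28 + 7
28 = 4×7 + 0
gcd(1740004, 94787) = 7.
Working backward:
7 = 203 − 7·28
7 = −7·6727 + 232·203
7 = 232·27111 − 935·6727
7 = −935·33838 + 1167·27111
7 = 1167·94787 − 3269·33838
7 = −3269·1740004 + 60009·94787
So 7 = (-3269)·1740004 + (60009)·94787.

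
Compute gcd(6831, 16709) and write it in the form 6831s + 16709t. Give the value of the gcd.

11

Apply Euclid's algorithm to 16709 and 6831:
16709 = 2×6831 + 3047
6831 = 2×3047 + 737
3047 = 4×737 + 99
737 = 7×99 + 44
99 = 2×44 + 11
44 = 4×11 + 0
gcd(6831, 16709) = 11.
Back-substituting:
11 = 99 − 2·44
11 = −2·737 + 15·99
11 = 15·3047 − 62·737
11 = −62·6831 + 139·3047
11 = 139·16709 − 340·6831
So 11 = (139)·16709 + (-340)·6831.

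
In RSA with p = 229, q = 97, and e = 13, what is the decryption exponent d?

φ(n) = (p−1)(q−1) = 228·96 = 21888.
Need d with 13·d ≡ 1 (mod 21888). Apply the extended Euclidean algorithm:
21888 = 1683·13 + 9
13 = 1·9 + 4
9 = 2·4 + 1
4 = 4·1 + 0
Back-substitute:
1 = 9 − 2·4
1 = −2·13 + 3·9
1 = 3·21888 − 5051·13
So 13·(-5051) ≡ 1 (mod 21888), hence d ≡ -5051 ≡ 16837 (mod 21888).

16837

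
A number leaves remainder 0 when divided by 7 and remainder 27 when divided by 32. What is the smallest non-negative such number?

Write x = 0 + 7·k. Then 7·k ≡ 27 − 0 ≡ 27 (mod 32).
Need 7⁻¹ mod 32. Extended Euclid on (32, 7):
32 = 4*7 + 4
7 = 1*4 + 3
4 = 1*3 + 1
3 = 3*1 + 0
Back-substitute:
1 = 4 − 3
1 = −7 + 2·4
1 = 2·32 − 9·7
7⁻¹ ≡ 23 (mod 32), so k ≡ 23·27 ≡ 13 (mod 32).
x = 0 + 7·13 = 91.

91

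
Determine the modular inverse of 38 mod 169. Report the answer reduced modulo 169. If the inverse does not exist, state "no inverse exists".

129

Run Euclid on (169, 38):
169 = 4×38 + 17
38 = 2×17 + 4
17 = 4×4 + 1
4 = 4×1 + 0
Since gcd(38, 169) = 1, back-substitute to write 1 as a combination:
1 = 17 − 4·4
1 = −4·38 + 9·17
1 = 9·169 − 40·38
Thus 38·(-40) ≡ 1 (mod 169); reducing, -40 mod 169 = 129.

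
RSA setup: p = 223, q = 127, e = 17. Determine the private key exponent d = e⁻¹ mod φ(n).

19745

φ(n) = (p−1)(q−1) = 222·126 = 27972.
Need d with 17·d ≡ 1 (mod 27972). Apply the extended Euclidean algorithm:
27972 = 1645*17 + 7
17 = 2*7 + 3
7 = 2*3 + 1
3 = 3*1 + 0
Back-substitute:
1 = 7 − 2·3
1 = −2·17 + 5·7
1 = 5·27972 − 8227·17
So 17·(-8227) ≡ 1 (mod 27972), hence d ≡ -8227 ≡ 19745 (mod 27972).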